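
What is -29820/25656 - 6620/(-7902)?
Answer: -2741455/8447238 ≈ -0.32454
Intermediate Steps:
-29820/25656 - 6620/(-7902) = -29820*1/25656 - 6620*(-1/7902) = -2485/2138 + 3310/3951 = -2741455/8447238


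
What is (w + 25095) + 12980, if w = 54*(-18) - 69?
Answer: 37034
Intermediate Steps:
w = -1041 (w = -972 - 69 = -1041)
(w + 25095) + 12980 = (-1041 + 25095) + 12980 = 24054 + 12980 = 37034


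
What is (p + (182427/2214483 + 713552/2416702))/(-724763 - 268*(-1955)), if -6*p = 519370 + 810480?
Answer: 25786255871343130/23364208381644333 ≈ 1.1037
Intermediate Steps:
p = -664925/3 (p = -(519370 + 810480)/6 = -⅙*1329850 = -664925/3 ≈ -2.2164e+5)
(p + (182427/2214483 + 713552/2416702))/(-724763 - 268*(-1955)) = (-664925/3 + (182427/2214483 + 713552/2416702))/(-724763 - 268*(-1955)) = (-664925/3 + (182427*(1/2214483) + 713552*(1/2416702)))/(-724763 + 523940) = (-664925/3 + (60809/738161 + 15512/52537))/(-200823) = (-664925/3 + 14645075865/38780764457)*(-1/200823) = -25786255871343130/116342293371*(-1/200823) = 25786255871343130/23364208381644333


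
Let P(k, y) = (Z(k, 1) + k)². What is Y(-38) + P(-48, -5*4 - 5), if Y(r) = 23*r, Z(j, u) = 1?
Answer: 1335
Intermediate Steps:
P(k, y) = (1 + k)²
Y(-38) + P(-48, -5*4 - 5) = 23*(-38) + (1 - 48)² = -874 + (-47)² = -874 + 2209 = 1335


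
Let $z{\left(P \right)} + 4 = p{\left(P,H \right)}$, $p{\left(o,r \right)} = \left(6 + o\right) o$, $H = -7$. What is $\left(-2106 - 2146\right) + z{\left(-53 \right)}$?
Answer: $-1765$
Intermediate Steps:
$p{\left(o,r \right)} = o \left(6 + o\right)$
$z{\left(P \right)} = -4 + P \left(6 + P\right)$
$\left(-2106 - 2146\right) + z{\left(-53 \right)} = \left(-2106 - 2146\right) - \left(4 + 53 \left(6 - 53\right)\right) = -4252 - -2487 = -4252 + \left(-4 + 2491\right) = -4252 + 2487 = -1765$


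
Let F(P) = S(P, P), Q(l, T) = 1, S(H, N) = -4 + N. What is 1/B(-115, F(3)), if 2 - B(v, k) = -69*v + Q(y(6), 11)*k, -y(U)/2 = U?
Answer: -1/7932 ≈ -0.00012607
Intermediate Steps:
y(U) = -2*U
F(P) = -4 + P
B(v, k) = 2 - k + 69*v (B(v, k) = 2 - (-69*v + 1*k) = 2 - (-69*v + k) = 2 - (k - 69*v) = 2 + (-k + 69*v) = 2 - k + 69*v)
1/B(-115, F(3)) = 1/(2 - (-4 + 3) + 69*(-115)) = 1/(2 - 1*(-1) - 7935) = 1/(2 + 1 - 7935) = 1/(-7932) = -1/7932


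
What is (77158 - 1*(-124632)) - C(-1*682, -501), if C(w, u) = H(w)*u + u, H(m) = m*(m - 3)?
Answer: 234254461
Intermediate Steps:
H(m) = m*(-3 + m)
C(w, u) = u + u*w*(-3 + w) (C(w, u) = (w*(-3 + w))*u + u = u*w*(-3 + w) + u = u + u*w*(-3 + w))
(77158 - 1*(-124632)) - C(-1*682, -501) = (77158 - 1*(-124632)) - (-501)*(1 + (-1*682)*(-3 - 1*682)) = (77158 + 124632) - (-501)*(1 - 682*(-3 - 682)) = 201790 - (-501)*(1 - 682*(-685)) = 201790 - (-501)*(1 + 467170) = 201790 - (-501)*467171 = 201790 - 1*(-234052671) = 201790 + 234052671 = 234254461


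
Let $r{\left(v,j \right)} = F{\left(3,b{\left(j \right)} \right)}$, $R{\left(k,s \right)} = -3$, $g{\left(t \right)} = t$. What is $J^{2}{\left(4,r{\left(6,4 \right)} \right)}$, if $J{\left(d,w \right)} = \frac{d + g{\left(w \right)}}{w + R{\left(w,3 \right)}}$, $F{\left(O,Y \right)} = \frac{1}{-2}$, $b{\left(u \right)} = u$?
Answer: $1$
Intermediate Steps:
$F{\left(O,Y \right)} = - \frac{1}{2}$
$r{\left(v,j \right)} = - \frac{1}{2}$
$J{\left(d,w \right)} = \frac{d + w}{-3 + w}$ ($J{\left(d,w \right)} = \frac{d + w}{w - 3} = \frac{d + w}{-3 + w}$)
$J^{2}{\left(4,r{\left(6,4 \right)} \right)} = \left(\frac{4 - \frac{1}{2}}{-3 - \frac{1}{2}}\right)^{2} = \left(\frac{1}{- \frac{7}{2}} \cdot \frac{7}{2}\right)^{2} = \left(\left(- \frac{2}{7}\right) \frac{7}{2}\right)^{2} = \left(-1\right)^{2} = 1$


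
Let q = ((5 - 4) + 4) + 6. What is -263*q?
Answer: -2893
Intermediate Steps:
q = 11 (q = (1 + 4) + 6 = 5 + 6 = 11)
-263*q = -263*11 = -2893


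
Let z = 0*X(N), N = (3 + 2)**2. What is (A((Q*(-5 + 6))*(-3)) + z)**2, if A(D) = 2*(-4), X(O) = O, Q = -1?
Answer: 64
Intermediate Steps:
N = 25 (N = 5**2 = 25)
z = 0 (z = 0*25 = 0)
A(D) = -8
(A((Q*(-5 + 6))*(-3)) + z)**2 = (-8 + 0)**2 = (-8)**2 = 64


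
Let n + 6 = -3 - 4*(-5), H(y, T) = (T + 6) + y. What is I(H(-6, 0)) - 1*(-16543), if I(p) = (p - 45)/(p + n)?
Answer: 181928/11 ≈ 16539.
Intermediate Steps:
H(y, T) = 6 + T + y (H(y, T) = (6 + T) + y = 6 + T + y)
n = 11 (n = -6 + (-3 - 4*(-5)) = -6 + (-3 + 20) = -6 + 17 = 11)
I(p) = (-45 + p)/(11 + p) (I(p) = (p - 45)/(p + 11) = (-45 + p)/(11 + p))
I(H(-6, 0)) - 1*(-16543) = (-45 + (6 + 0 - 6))/(11 + (6 + 0 - 6)) - 1*(-16543) = (-45 + 0)/(11 + 0) + 16543 = -45/11 + 16543 = 181928/11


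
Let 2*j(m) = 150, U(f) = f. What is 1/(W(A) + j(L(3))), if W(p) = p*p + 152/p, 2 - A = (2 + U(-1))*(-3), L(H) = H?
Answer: 5/652 ≈ 0.0076687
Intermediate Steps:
j(m) = 75 (j(m) = (1/2)*150 = 75)
A = 5 (A = 2 - (2 - 1)*(-3) = 2 - (-3) = 2 - 1*(-3) = 2 + 3 = 5)
W(p) = p**2 + 152/p
1/(W(A) + j(L(3))) = 1/((152 + 5**3)/5 + 75) = 1/((152 + 125)/5 + 75) = 1/((1/5)*277 + 75) = 1/(277/5 + 75) = 1/(652/5) = 5/652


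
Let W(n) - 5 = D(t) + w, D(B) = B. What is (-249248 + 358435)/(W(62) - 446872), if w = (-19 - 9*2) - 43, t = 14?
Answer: -109187/446933 ≈ -0.24430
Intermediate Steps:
w = -80 (w = (-19 - 18) - 43 = -37 - 43 = -80)
W(n) = -61 (W(n) = 5 + (14 - 80) = 5 - 66 = -61)
(-249248 + 358435)/(W(62) - 446872) = (-249248 + 358435)/(-61 - 446872) = 109187/(-446933) = 109187*(-1/446933) = -109187/446933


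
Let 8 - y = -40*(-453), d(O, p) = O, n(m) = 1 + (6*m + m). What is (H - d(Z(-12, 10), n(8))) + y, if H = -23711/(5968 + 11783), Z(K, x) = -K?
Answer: -321742835/17751 ≈ -18125.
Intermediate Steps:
n(m) = 1 + 7*m
H = -23711/17751 ≈ -1.3358
y = -18112 (y = 8 - (-40)*(-453) = 8 - 1*18120 = 8 - 18120 = -18112)
(H - d(Z(-12, 10), n(8))) + y = (-23711/17751 - (-1)*(-12)) - 18112 = (-23711/17751 - 1*12) - 18112 = (-23711/17751 - 12) - 18112 = -236723/17751 - 18112 = -321742835/17751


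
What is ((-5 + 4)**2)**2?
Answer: 1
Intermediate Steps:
((-5 + 4)**2)**2 = ((-1)**2)**2 = 1**2 = 1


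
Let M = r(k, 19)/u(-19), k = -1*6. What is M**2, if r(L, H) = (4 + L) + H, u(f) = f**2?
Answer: 289/130321 ≈ 0.0022176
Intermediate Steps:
k = -6
r(L, H) = 4 + H + L
M = 17/361 (M = (4 + 19 - 6)/((-19)**2) = 17/361 ≈ 0.047091)
M**2 = (17/361)**2 = 289/130321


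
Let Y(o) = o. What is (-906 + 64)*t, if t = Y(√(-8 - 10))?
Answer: -2526*I*√2 ≈ -3572.3*I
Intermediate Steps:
t = 3*I*√2 (t = √(-8 - 10) = √(-18) = 3*I*√2 ≈ 4.2426*I)
(-906 + 64)*t = (-906 + 64)*(3*I*√2) = -2526*I*√2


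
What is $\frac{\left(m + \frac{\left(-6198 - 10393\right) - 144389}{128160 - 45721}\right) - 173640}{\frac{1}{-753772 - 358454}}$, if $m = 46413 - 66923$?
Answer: $\frac{17801947713539580}{82439} \approx 2.1594 \cdot 10^{11}$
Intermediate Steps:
$m = -20510$
$\frac{\left(m + \frac{\left(-6198 - 10393\right) - 144389}{128160 - 45721}\right) - 173640}{\frac{1}{-753772 - 358454}} = \frac{\left(-20510 + \frac{\left(-6198 - 10393\right) - 144389}{128160 - 45721}\right) - 173640}{\frac{1}{-753772 - 358454}} = \frac{\left(-20510 + \frac{\left(-6198 - 10393\right) - 144389}{82439}\right) - 173640}{\frac{1}{-1112226}} = \frac{\left(-20510 + \left(-16591 - 144389\right) \frac{1}{82439}\right) - 173640}{- \frac{1}{1112226}} = \left(\left(-20510 - \frac{160980}{82439}\right) - 173640\right) \left(-1112226\right) = \left(- \frac{1690984870}{82439} - 173640\right) \left(-1112226\right) = \left(- \frac{16005692830}{82439}\right) \left(-1112226\right) = \frac{17801947713539580}{82439}$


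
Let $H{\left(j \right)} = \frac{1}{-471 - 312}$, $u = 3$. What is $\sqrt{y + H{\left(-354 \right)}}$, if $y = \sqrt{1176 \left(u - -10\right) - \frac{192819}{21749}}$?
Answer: $\frac{\sqrt{-41152653087 + 4444690887 \sqrt{803035651873}}}{5676489} \approx 11.118$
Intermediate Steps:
$H{\left(j \right)} = - \frac{1}{783}$ ($H{\left(j \right)} = \frac{1}{-783} = - \frac{1}{783}$)
$y = \frac{3 \sqrt{803035651873}}{21749}$ ($y = \sqrt{1176 \left(3 - -10\right) - \frac{192819}{21749}} = \sqrt{1176 \left(3 + 10\right) - \frac{192819}{21749}} = \sqrt{1176 \cdot 13 - \frac{192819}{21749}} = \sqrt{15288 - \frac{192819}{21749}} = \sqrt{\frac{332305893}{21749}} = \frac{3 \sqrt{803035651873}}{21749} \approx 123.61$)
$\sqrt{y + H{\left(-354 \right)}} = \sqrt{\frac{3 \sqrt{803035651873}}{21749} - \frac{1}{783}} = \sqrt{- \frac{1}{783} + \frac{3 \sqrt{803035651873}}{21749}}$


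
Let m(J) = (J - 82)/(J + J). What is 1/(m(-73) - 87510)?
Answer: -146/12776305 ≈ -1.1427e-5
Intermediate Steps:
m(J) = (-82 + J)/(2*J) (m(J) = (-82 + J)/((2*J)) = (-82 + J)*(1/(2*J)) = (-82 + J)/(2*J))
1/(m(-73) - 87510) = 1/((1/2)*(-82 - 73)/(-73) - 87510) = 1/((1/2)*(-1/73)*(-155) - 87510) = 1/(155/146 - 87510) = 1/(-12776305/146) = -146/12776305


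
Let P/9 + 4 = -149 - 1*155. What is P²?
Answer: 7683984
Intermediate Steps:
P = -2772 (P = -36 + 9*(-149 - 1*155) = -36 + 9*(-149 - 155) = -36 + 9*(-304) = -36 - 2736 = -2772)
P² = (-2772)² = 7683984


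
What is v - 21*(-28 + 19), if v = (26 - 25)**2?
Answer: 190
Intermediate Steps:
v = 1 (v = 1**2 = 1)
v - 21*(-28 + 19) = 1 - 21*(-28 + 19) = 1 - 21*(-9) = 1 + 189 = 190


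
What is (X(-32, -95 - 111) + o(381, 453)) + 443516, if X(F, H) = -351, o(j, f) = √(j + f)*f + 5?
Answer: 443170 + 453*√834 ≈ 4.5625e+5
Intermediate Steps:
o(j, f) = 5 + f*√(f + j) (o(j, f) = √(f + j)*f + 5 = f*√(f + j) + 5 = 5 + f*√(f + j))
(X(-32, -95 - 111) + o(381, 453)) + 443516 = (-351 + (5 + 453*√(453 + 381))) + 443516 = (-351 + (5 + 453*√834)) + 443516 = (-346 + 453*√834) + 443516 = 443170 + 453*√834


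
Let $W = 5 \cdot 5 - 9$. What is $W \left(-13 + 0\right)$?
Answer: $-208$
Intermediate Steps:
$W = 16$ ($W = 25 - 9 = 16$)
$W \left(-13 + 0\right) = 16 \left(-13 + 0\right) = 16 \left(-13\right) = -208$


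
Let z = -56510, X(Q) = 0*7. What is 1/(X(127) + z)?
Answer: -1/56510 ≈ -1.7696e-5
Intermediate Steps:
X(Q) = 0
1/(X(127) + z) = 1/(0 - 56510) = 1/(-56510) = -1/56510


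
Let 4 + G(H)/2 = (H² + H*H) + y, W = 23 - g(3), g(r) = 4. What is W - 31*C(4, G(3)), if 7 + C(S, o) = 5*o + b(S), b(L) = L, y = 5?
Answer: -5778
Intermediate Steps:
W = 19 (W = 23 - 1*4 = 23 - 4 = 19)
G(H) = 2 + 4*H² (G(H) = -8 + 2*((H² + H*H) + 5) = -8 + 2*((H² + H²) + 5) = -8 + 2*(2*H² + 5) = -8 + 2*(5 + 2*H²) = -8 + (10 + 4*H²) = 2 + 4*H²)
C(S, o) = -7 + S + 5*o (C(S, o) = -7 + (5*o + S) = -7 + (S + 5*o) = -7 + S + 5*o)
W - 31*C(4, G(3)) = 19 - 31*(-7 + 4 + 5*(2 + 4*3²)) = 19 - 31*(-7 + 4 + 5*(2 + 4*9)) = 19 - 31*(-7 + 4 + 5*(2 + 36)) = 19 - 31*(-7 + 4 + 5*38) = 19 - 31*(-7 + 4 + 190) = 19 - 31*187 = 19 - 5797 = -5778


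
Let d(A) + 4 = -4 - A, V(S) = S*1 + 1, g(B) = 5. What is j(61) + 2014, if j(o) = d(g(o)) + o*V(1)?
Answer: 2123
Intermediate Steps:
V(S) = 1 + S (V(S) = S + 1 = 1 + S)
d(A) = -8 - A (d(A) = -4 + (-4 - A) = -8 - A)
j(o) = -13 + 2*o (j(o) = (-8 - 1*5) + o*(1 + 1) = (-8 - 5) + o*2 = -13 + 2*o)
j(61) + 2014 = (-13 + 2*61) + 2014 = (-13 + 122) + 2014 = 109 + 2014 = 2123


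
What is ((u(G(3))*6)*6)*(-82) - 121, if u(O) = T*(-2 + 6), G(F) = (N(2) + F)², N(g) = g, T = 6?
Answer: -70969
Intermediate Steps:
G(F) = (2 + F)²
u(O) = 24 (u(O) = 6*(-2 + 6) = 6*4 = 24)
((u(G(3))*6)*6)*(-82) - 121 = ((24*6)*6)*(-82) - 121 = (144*6)*(-82) - 121 = 864*(-82) - 121 = -70848 - 121 = -70969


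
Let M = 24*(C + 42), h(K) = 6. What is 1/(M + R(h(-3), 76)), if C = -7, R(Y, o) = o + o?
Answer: 1/992 ≈ 0.0010081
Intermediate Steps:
R(Y, o) = 2*o
M = 840 (M = 24*(-7 + 42) = 24*35 = 840)
1/(M + R(h(-3), 76)) = 1/(840 + 2*76) = 1/(840 + 152) = 1/992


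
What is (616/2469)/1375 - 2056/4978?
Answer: -317127116/768167625 ≈ -0.41284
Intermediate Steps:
(616/2469)/1375 - 2056/4978 = (616*(1/2469))*(1/1375) - 2056*1/4978 = (616/2469)*(1/1375) - 1028/2489 = 56/308625 - 1028/2489 = -317127116/768167625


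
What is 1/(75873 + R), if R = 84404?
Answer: 1/160277 ≈ 6.2392e-6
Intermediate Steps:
1/(75873 + R) = 1/(75873 + 84404) = 1/160277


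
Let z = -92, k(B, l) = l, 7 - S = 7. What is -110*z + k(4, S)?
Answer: 10120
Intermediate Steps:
S = 0 (S = 7 - 1*7 = 7 - 7 = 0)
-110*z + k(4, S) = -110*(-92) + 0 = 10120 + 0 = 10120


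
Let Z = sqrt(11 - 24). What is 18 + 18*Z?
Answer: 18 + 18*I*sqrt(13) ≈ 18.0 + 64.9*I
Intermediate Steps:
Z = I*sqrt(13) (Z = sqrt(-13) = I*sqrt(13) ≈ 3.6056*I)
18 + 18*Z = 18 + 18*(I*sqrt(13)) = 18 + 18*I*sqrt(13)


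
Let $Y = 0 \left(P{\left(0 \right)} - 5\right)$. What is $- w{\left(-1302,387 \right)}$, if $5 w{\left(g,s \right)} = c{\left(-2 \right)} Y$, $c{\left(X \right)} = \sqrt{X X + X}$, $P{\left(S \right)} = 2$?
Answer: $0$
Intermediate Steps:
$c{\left(X \right)} = \sqrt{X + X^{2}}$ ($c{\left(X \right)} = \sqrt{X^{2} + X} = \sqrt{X + X^{2}}$)
$Y = 0$ ($Y = 0 \left(2 - 5\right) = 0 \left(-3\right) = 0$)
$w{\left(g,s \right)} = 0$ ($w{\left(g,s \right)} = \frac{\sqrt{- 2 \left(1 - 2\right)} 0}{5} = \frac{\sqrt{\left(-2\right) \left(-1\right)} 0}{5} = \frac{\sqrt{2} \cdot 0}{5} = \frac{1}{5} \cdot 0 = 0$)
$- w{\left(-1302,387 \right)} = \left(-1\right) 0 = 0$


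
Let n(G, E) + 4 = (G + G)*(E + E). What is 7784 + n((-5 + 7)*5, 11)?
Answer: 8220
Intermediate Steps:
n(G, E) = -4 + 4*E*G (n(G, E) = -4 + (G + G)*(E + E) = -4 + (2*G)*(2*E) = -4 + 4*E*G)
7784 + n((-5 + 7)*5, 11) = 7784 + (-4 + 4*11*((-5 + 7)*5)) = 7784 + (-4 + 4*11*(2*5)) = 7784 + (-4 + 4*11*10) = 7784 + (-4 + 440) = 7784 + 436 = 8220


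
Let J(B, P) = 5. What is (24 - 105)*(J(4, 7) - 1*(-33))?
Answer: -3078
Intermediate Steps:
(24 - 105)*(J(4, 7) - 1*(-33)) = (24 - 105)*(5 - 1*(-33)) = -81*(5 + 33) = -81*38 = -3078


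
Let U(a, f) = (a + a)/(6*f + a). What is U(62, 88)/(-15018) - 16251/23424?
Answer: -11999736683/17295930240 ≈ -0.69379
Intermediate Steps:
U(a, f) = 2*a/(a + 6*f) (U(a, f) = (2*a)/(a + 6*f) = 2*a/(a + 6*f))
U(62, 88)/(-15018) - 16251/23424 = (2*62/(62 + 6*88))/(-15018) - 16251/23424 = (2*62/(62 + 528))*(-1/15018) - 16251*1/23424 = (2*62/590)*(-1/15018) - 5417/7808 = (2*62*(1/590))*(-1/15018) - 5417/7808 = (62/295)*(-1/15018) - 5417/7808 = -31/2215155 - 5417/7808 = -11999736683/17295930240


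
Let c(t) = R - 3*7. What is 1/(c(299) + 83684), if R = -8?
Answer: 1/83655 ≈ 1.1954e-5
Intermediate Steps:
c(t) = -29 (c(t) = -8 - 3*7 = -8 - 21 = -29)
1/(c(299) + 83684) = 1/(-29 + 83684) = 1/83655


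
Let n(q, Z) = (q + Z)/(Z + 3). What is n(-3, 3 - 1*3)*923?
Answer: -923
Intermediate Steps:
n(q, Z) = (Z + q)/(3 + Z)
n(-3, 3 - 1*3)*923 = (((3 - 1*3) - 3)/(3 + (3 - 1*3)))*923 = (((3 - 3) - 3)/(3 + (3 - 3)))*923 = ((0 - 3)/(3 + 0))*923 = (-3/3)*923 = ((⅓)*(-3))*923 = -1*923 = -923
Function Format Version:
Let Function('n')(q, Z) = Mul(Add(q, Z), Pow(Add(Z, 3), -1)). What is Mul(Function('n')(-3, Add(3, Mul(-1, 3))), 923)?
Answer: -923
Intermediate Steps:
Function('n')(q, Z) = Mul(Pow(Add(3, Z), -1), Add(Z, q)) (Function('n')(q, Z) = Mul(Add(Z, q), Pow(Add(3, Z), -1)) = Mul(Pow(Add(3, Z), -1), Add(Z, q)))
Mul(Function('n')(-3, Add(3, Mul(-1, 3))), 923) = Mul(Mul(Pow(Add(3, Add(3, Mul(-1, 3))), -1), Add(Add(3, Mul(-1, 3)), -3)), 923) = Mul(Mul(Pow(Add(3, Add(3, -3)), -1), Add(Add(3, -3), -3)), 923) = Mul(Mul(Pow(Add(3, 0), -1), Add(0, -3)), 923) = Mul(Mul(Pow(3, -1), -3), 923) = Mul(Mul(Rational(1, 3), -3), 923) = Mul(-1, 923) = -923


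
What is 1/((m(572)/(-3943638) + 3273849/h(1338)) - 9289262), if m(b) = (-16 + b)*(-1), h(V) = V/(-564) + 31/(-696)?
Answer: -155893981959/1659310319395904972 ≈ -9.3951e-8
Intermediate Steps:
h(V) = -31/696 - V/564 (h(V) = V*(-1/564) + 31*(-1/696) = -V/564 - 31/696 = -31/696 - V/564)
m(b) = 16 - b
1/((m(572)/(-3943638) + 3273849/h(1338)) - 9289262) = 1/(((16 - 1*572)/(-3943638) + 3273849/(-31/696 - 1/564*1338)) - 9289262) = 1/(((16 - 572)*(-1/3943638) + 3273849/(-31/696 - 223/94)) - 9289262) = 1/((-556*(-1/3943638) + 3273849/(-79061/32712)) - 9289262) = 1/((278/1971819 + 3273849*(-32712/79061)) - 9289262) = 1/((278/1971819 - 107094148488/79061) - 9289262) = 1/(-211170276755480714/155893981959 - 9289262) = 1/(-1659310319395904972/155893981959) = -155893981959/1659310319395904972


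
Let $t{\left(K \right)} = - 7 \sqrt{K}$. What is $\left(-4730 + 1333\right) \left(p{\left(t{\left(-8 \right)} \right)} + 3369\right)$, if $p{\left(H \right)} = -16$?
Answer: $-11390141$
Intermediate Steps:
$\left(-4730 + 1333\right) \left(p{\left(t{\left(-8 \right)} \right)} + 3369\right) = \left(-4730 + 1333\right) \left(-16 + 3369\right) = \left(-3397\right) 3353 = -11390141$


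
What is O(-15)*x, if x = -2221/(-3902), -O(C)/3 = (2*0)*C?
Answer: 0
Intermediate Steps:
O(C) = 0 (O(C) = -3*2*0*C = -0*C = -3*0 = 0)
x = 2221/3902 (x = -2221*(-1/3902) = 2221/3902 ≈ 0.56919)
O(-15)*x = 0*(2221/3902) = 0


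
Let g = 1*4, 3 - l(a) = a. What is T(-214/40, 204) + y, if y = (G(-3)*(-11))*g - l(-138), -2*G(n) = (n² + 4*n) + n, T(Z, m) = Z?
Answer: -5567/20 ≈ -278.35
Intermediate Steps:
l(a) = 3 - a
g = 4
G(n) = -5*n/2 - n²/2 (G(n) = -((n² + 4*n) + n)/2 = -(n² + 5*n)/2 = -5*n/2 - n²/2)
y = -273 (y = (-½*(-3)*(5 - 3)*(-11))*4 - (3 - 1*(-138)) = (-½*(-3)*2*(-11))*4 - (3 + 138) = (3*(-11))*4 - 1*141 = -33*4 - 141 = -132 - 141 = -273)
T(-214/40, 204) + y = -214/40 - 273 = -214*1/40 - 273 = -107/20 - 273 = -5567/20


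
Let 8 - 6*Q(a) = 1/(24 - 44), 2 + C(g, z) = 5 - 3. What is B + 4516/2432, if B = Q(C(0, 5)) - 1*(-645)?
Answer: 5911571/9120 ≈ 648.20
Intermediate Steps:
C(g, z) = 0 (C(g, z) = -2 + (5 - 3) = -2 + 2 = 0)
Q(a) = 161/120 (Q(a) = 4/3 - 1/(6*(24 - 44)) = 4/3 - ⅙/(-20) = 4/3 - ⅙*(-1/20) = 4/3 + 1/120 = 161/120)
B = 77561/120 (B = 161/120 - 1*(-645) = 161/120 + 645 = 77561/120 ≈ 646.34)
B + 4516/2432 = 77561/120 + 4516/2432 = 77561/120 + 4516*(1/2432) = 77561/120 + 1129/608 = 5911571/9120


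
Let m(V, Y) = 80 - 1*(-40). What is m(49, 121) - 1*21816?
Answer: -21696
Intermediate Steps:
m(V, Y) = 120 (m(V, Y) = 80 + 40 = 120)
m(49, 121) - 1*21816 = 120 - 1*21816 = 120 - 21816 = -21696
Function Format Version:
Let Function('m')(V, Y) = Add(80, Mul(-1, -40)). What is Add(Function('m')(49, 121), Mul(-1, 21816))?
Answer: -21696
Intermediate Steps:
Function('m')(V, Y) = 120 (Function('m')(V, Y) = Add(80, 40) = 120)
Add(Function('m')(49, 121), Mul(-1, 21816)) = Add(120, Mul(-1, 21816)) = Add(120, -21816) = -21696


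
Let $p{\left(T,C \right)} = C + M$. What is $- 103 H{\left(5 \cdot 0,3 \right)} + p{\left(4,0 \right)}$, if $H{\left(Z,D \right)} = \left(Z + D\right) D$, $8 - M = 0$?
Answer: $-919$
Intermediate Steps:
$M = 8$ ($M = 8 - 0 = 8 + 0 = 8$)
$p{\left(T,C \right)} = 8 + C$ ($p{\left(T,C \right)} = C + 8 = 8 + C$)
$H{\left(Z,D \right)} = D \left(D + Z\right)$ ($H{\left(Z,D \right)} = \left(D + Z\right) D = D \left(D + Z\right)$)
$- 103 H{\left(5 \cdot 0,3 \right)} + p{\left(4,0 \right)} = - 103 \cdot 3 \left(3 + 5 \cdot 0\right) + \left(8 + 0\right) = - 103 \cdot 3 \left(3 + 0\right) + 8 = - 103 \cdot 3 \cdot 3 + 8 = \left(-103\right) 9 + 8 = -927 + 8 = -919$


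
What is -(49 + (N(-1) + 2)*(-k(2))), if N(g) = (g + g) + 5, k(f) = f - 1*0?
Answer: -39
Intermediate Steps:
k(f) = f (k(f) = f + 0 = f)
N(g) = 5 + 2*g (N(g) = 2*g + 5 = 5 + 2*g)
-(49 + (N(-1) + 2)*(-k(2))) = -(49 + ((5 + 2*(-1)) + 2)*(-1*2)) = -(49 + ((5 - 2) + 2)*(-2)) = -(49 + (3 + 2)*(-2)) = -(49 + 5*(-2)) = -(49 - 10) = -1*39 = -39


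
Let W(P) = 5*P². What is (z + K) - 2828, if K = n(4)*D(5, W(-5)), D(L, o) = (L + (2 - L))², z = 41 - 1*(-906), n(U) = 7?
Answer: -1853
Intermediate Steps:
z = 947 (z = 41 + 906 = 947)
D(L, o) = 4 (D(L, o) = 2² = 4)
K = 28 (K = 7*4 = 28)
(z + K) - 2828 = (947 + 28) - 2828 = 975 - 2828 = -1853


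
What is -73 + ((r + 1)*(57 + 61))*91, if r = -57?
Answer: -601401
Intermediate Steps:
-73 + ((r + 1)*(57 + 61))*91 = -73 + ((-57 + 1)*(57 + 61))*91 = -73 - 56*118*91 = -73 - 6608*91 = -73 - 601328 = -601401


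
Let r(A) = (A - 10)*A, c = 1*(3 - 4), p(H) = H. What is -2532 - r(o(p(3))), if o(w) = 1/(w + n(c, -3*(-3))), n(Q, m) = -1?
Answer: -10109/4 ≈ -2527.3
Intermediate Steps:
c = -1 (c = 1*(-1) = -1)
o(w) = 1/(-1 + w) (o(w) = 1/(w - 1) = 1/(-1 + w))
r(A) = A*(-10 + A) (r(A) = (-10 + A)*A = A*(-10 + A))
-2532 - r(o(p(3))) = -2532 - (-10 + 1/(-1 + 3))/(-1 + 3) = -2532 - (-10 + 1/2)/2 = -2532 - (-19)/(2*2) = -2532 - 1*(-19/4) = -2532 + 19/4 = -10109/4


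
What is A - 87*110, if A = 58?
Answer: -9512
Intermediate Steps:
A - 87*110 = 58 - 87*110 = 58 - 9570 = -9512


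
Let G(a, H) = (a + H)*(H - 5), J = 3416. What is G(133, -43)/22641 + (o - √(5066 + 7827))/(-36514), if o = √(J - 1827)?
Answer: -1440/7547 - √1589/36514 + √12893/36514 ≈ -0.18879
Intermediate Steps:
G(a, H) = (-5 + H)*(H + a) (G(a, H) = (H + a)*(-5 + H) = (-5 + H)*(H + a))
o = √1589 (o = √(3416 - 1827) = √1589 ≈ 39.862)
G(133, -43)/22641 + (o - √(5066 + 7827))/(-36514) = ((-43)² - 5*(-43) - 5*133 - 43*133)/22641 + (√1589 - √(5066 + 7827))/(-36514) = (1849 + 215 - 665 - 5719)*(1/22641) + (√1589 - √12893)*(-1/36514) = -4320*1/22641 + (-√1589/36514 + √12893/36514) = -1440/7547 + (-√1589/36514 + √12893/36514) = -1440/7547 - √1589/36514 + √12893/36514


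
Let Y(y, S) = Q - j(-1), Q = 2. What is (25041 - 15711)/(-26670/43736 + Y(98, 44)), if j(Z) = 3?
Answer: -29146920/5029 ≈ -5795.8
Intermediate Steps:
Y(y, S) = -1 (Y(y, S) = 2 - 1*3 = 2 - 3 = -1)
(25041 - 15711)/(-26670/43736 + Y(98, 44)) = (25041 - 15711)/(-26670/43736 - 1) = 9330/(-26670*1/43736 - 1) = 9330/(-1905/3124 - 1) = 9330/(-5029/3124) = 9330*(-3124/5029) = -29146920/5029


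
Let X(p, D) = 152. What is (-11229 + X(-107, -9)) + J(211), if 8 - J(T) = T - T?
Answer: -11069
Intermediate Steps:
J(T) = 8 (J(T) = 8 - (T - T) = 8 - 1*0 = 8 + 0 = 8)
(-11229 + X(-107, -9)) + J(211) = (-11229 + 152) + 8 = -11077 + 8 = -11069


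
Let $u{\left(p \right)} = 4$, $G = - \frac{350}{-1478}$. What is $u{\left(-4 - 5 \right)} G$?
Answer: $\frac{700}{739} \approx 0.94723$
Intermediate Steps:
$G = \frac{175}{739}$ ($G = \left(-350\right) \left(- \frac{1}{1478}\right) = \frac{175}{739} \approx 0.23681$)
$u{\left(-4 - 5 \right)} G = 4 \cdot \frac{175}{739} = \frac{700}{739}$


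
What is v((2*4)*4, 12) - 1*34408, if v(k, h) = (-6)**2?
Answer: -34372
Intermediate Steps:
v(k, h) = 36
v((2*4)*4, 12) - 1*34408 = 36 - 1*34408 = 36 - 34408 = -34372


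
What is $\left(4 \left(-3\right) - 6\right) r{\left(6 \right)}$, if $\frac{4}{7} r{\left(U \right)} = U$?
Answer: $-189$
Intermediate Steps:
$r{\left(U \right)} = \frac{7 U}{4}$
$\left(4 \left(-3\right) - 6\right) r{\left(6 \right)} = \left(4 \left(-3\right) - 6\right) \frac{7}{4} \cdot 6 = \left(-12 - 6\right) \frac{21}{2} = \left(-18\right) \frac{21}{2} = -189$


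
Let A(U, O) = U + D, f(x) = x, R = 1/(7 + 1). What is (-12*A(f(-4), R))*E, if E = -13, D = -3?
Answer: -1092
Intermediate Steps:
R = ⅛ (R = 1/8 = ⅛ ≈ 0.12500)
A(U, O) = -3 + U (A(U, O) = U - 3 = -3 + U)
(-12*A(f(-4), R))*E = -12*(-3 - 4)*(-13) = -12*(-7)*(-13) = 84*(-13) = -1092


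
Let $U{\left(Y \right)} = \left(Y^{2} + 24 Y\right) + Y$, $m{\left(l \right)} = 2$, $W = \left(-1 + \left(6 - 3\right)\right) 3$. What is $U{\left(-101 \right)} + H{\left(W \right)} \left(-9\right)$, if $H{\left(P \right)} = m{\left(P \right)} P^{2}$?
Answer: $7028$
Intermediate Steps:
$W = 6$ ($W = \left(-1 + 3\right) 3 = 2 \cdot 3 = 6$)
$U{\left(Y \right)} = Y^{2} + 25 Y$
$H{\left(P \right)} = 2 P^{2}$
$U{\left(-101 \right)} + H{\left(W \right)} \left(-9\right) = - 101 \left(25 - 101\right) + 2 \cdot 6^{2} \left(-9\right) = \left(-101\right) \left(-76\right) + 2 \cdot 36 \left(-9\right) = 7676 + 72 \left(-9\right) = 7676 - 648 = 7028$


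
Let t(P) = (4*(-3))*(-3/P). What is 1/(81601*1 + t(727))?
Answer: 727/59323963 ≈ 1.2255e-5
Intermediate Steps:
t(P) = 36/P (t(P) = -(-36)/P = 36/P)
1/(81601*1 + t(727)) = 1/(81601*1 + 36/727) = 1/(81601 + 36*(1/727)) = 1/(81601 + 36/727) = 1/(59323963/727) = 727/59323963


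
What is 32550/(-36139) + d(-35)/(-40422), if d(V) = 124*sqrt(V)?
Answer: -32550/36139 - 62*I*sqrt(35)/20211 ≈ -0.90069 - 0.018148*I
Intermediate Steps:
32550/(-36139) + d(-35)/(-40422) = 32550/(-36139) + (124*sqrt(-35))/(-40422) = 32550*(-1/36139) + (124*(I*sqrt(35)))*(-1/40422) = -32550/36139 + (124*I*sqrt(35))*(-1/40422) = -32550/36139 - 62*I*sqrt(35)/20211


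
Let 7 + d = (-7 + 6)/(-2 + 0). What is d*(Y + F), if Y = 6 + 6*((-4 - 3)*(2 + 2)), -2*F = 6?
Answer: 2145/2 ≈ 1072.5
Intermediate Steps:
F = -3 (F = -1/2*6 = -3)
Y = -162 (Y = 6 + 6*(-7*4) = 6 + 6*(-28) = 6 - 168 = -162)
d = -13/2 (d = -7 + (-7 + 6)/(-2 + 0) = -7 - 1/(-2) = -7 - 1*(-1/2) = -7 + 1/2 = -13/2 ≈ -6.5000)
d*(Y + F) = -13*(-162 - 3)/2 = -13/2*(-165) = 2145/2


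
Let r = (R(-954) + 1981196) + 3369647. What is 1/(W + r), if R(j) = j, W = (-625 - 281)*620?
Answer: 1/4788169 ≈ 2.0885e-7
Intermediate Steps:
W = -561720 (W = -906*620 = -561720)
r = 5349889 (r = (-954 + 1981196) + 3369647 = 1980242 + 3369647 = 5349889)
1/(W + r) = 1/(-561720 + 5349889) = 1/4788169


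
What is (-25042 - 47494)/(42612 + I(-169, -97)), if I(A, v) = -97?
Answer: -72536/42515 ≈ -1.7061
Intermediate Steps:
(-25042 - 47494)/(42612 + I(-169, -97)) = (-25042 - 47494)/(42612 - 97) = -72536/42515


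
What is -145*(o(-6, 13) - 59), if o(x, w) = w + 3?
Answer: 6235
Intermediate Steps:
o(x, w) = 3 + w
-145*(o(-6, 13) - 59) = -145*((3 + 13) - 59) = -145*(16 - 59) = -145*(-43) = 6235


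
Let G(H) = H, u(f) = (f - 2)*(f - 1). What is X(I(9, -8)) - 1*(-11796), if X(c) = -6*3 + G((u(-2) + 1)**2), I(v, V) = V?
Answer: 11947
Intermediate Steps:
u(f) = (-1 + f)*(-2 + f) (u(f) = (-2 + f)*(-1 + f) = (-1 + f)*(-2 + f))
X(c) = 151 (X(c) = -6*3 + ((2 + (-2)**2 - 3*(-2)) + 1)**2 = -18 + ((2 + 4 + 6) + 1)**2 = -18 + (12 + 1)**2 = -18 + 13**2 = -18 + 169 = 151)
X(I(9, -8)) - 1*(-11796) = 151 - 1*(-11796) = 151 + 11796 = 11947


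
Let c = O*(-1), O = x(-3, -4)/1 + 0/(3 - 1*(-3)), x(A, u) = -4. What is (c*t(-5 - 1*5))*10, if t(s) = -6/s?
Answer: 24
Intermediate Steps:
O = -4 (O = -4/1 + 0/(3 - 1*(-3)) = -4*1 + 0/(3 + 3) = -4 + 0/6 = -4 + 0*(⅙) = -4 + 0 = -4)
c = 4 (c = -4*(-1) = 4)
(c*t(-5 - 1*5))*10 = (4*(-6/(-5 - 1*5)))*10 = (4*(-6/(-5 - 5)))*10 = (4*(-6/(-10)))*10 = (4*(-6*(-⅒)))*10 = (4*(⅗))*10 = (12/5)*10 = 24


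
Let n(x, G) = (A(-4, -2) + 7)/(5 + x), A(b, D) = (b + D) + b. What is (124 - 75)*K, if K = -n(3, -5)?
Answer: 147/8 ≈ 18.375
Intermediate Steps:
A(b, D) = D + 2*b (A(b, D) = (D + b) + b = D + 2*b)
n(x, G) = -3/(5 + x) (n(x, G) = ((-2 + 2*(-4)) + 7)/(5 + x) = ((-2 - 8) + 7)/(5 + x) = (-10 + 7)/(5 + x) = -3/(5 + x))
K = 3/8 (K = -(-3)/(5 + 3) = -(-3)/8 = -1*(-3/8) = 3/8 ≈ 0.37500)
(124 - 75)*K = (124 - 75)*(3/8) = 49*(3/8) = 147/8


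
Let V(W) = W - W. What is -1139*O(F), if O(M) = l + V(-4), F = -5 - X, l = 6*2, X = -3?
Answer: -13668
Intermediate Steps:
V(W) = 0
l = 12
F = -2 (F = -5 - 1*(-3) = -5 + 3 = -2)
O(M) = 12 (O(M) = 12 + 0 = 12)
-1139*O(F) = -1139*12 = -13668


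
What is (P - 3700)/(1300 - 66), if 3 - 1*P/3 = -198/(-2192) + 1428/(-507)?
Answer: -682146889/228566416 ≈ -2.9845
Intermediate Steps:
P = 3181911/185224 (P = 9 - 3*(-198/(-2192) + 1428/(-507)) = 9 - 3*(-198*(-1/2192) + 1428*(-1/507)) = 9 - 3*(99/1096 - 476/169) = 9 - 3*(-504965/185224) = 9 + 1514895/185224 = 3181911/185224 ≈ 17.179)
(P - 3700)/(1300 - 66) = (3181911/185224 - 3700)/(1300 - 66) = -682146889/185224/1234 = -682146889/185224*1/1234 = -682146889/228566416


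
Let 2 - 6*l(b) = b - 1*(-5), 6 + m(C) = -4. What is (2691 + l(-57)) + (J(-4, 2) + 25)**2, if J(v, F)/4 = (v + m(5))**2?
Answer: 657181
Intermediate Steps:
m(C) = -10 (m(C) = -6 - 4 = -10)
l(b) = -1/2 - b/6 (l(b) = 1/3 - (b - 1*(-5))/6 = 1/3 - (b + 5)/6 = 1/3 - (5 + b)/6 = 1/3 + (-5/6 - b/6) = -1/2 - b/6)
J(v, F) = 4*(-10 + v)**2 (J(v, F) = 4*(v - 10)**2 = 4*(-10 + v)**2)
(2691 + l(-57)) + (J(-4, 2) + 25)**2 = (2691 + (-1/2 - 1/6*(-57))) + (4*(-10 - 4)**2 + 25)**2 = (2691 + (-1/2 + 19/2)) + (4*(-14)**2 + 25)**2 = (2691 + 9) + (4*196 + 25)**2 = 2700 + (784 + 25)**2 = 2700 + 809**2 = 2700 + 654481 = 657181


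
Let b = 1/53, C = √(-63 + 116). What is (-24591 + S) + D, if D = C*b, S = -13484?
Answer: -38075 + √53/53 ≈ -38075.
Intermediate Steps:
C = √53 ≈ 7.2801
b = 1/53 ≈ 0.018868
D = √53/53 (D = √53*(1/53) = √53/53 ≈ 0.13736)
(-24591 + S) + D = (-24591 - 13484) + √53/53 = -38075 + √53/53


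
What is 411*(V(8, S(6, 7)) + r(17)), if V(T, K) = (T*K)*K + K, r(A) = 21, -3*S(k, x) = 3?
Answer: 11508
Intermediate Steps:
S(k, x) = -1 (S(k, x) = -⅓*3 = -1)
V(T, K) = K + T*K² (V(T, K) = (K*T)*K + K = T*K² + K = K + T*K²)
411*(V(8, S(6, 7)) + r(17)) = 411*(-(1 - 1*8) + 21) = 411*(-(1 - 8) + 21) = 411*(-1*(-7) + 21) = 411*(7 + 21) = 411*28 = 11508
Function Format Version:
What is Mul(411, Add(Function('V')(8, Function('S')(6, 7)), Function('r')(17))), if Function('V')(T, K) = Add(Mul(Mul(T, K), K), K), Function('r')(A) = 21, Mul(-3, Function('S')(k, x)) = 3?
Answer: 11508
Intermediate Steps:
Function('S')(k, x) = -1 (Function('S')(k, x) = Mul(Rational(-1, 3), 3) = -1)
Function('V')(T, K) = Add(K, Mul(T, Pow(K, 2))) (Function('V')(T, K) = Add(Mul(Mul(K, T), K), K) = Add(Mul(T, Pow(K, 2)), K) = Add(K, Mul(T, Pow(K, 2))))
Mul(411, Add(Function('V')(8, Function('S')(6, 7)), Function('r')(17))) = Mul(411, Add(Mul(-1, Add(1, Mul(-1, 8))), 21)) = Mul(411, Add(Mul(-1, Add(1, -8)), 21)) = Mul(411, Add(Mul(-1, -7), 21)) = Mul(411, Add(7, 21)) = Mul(411, 28) = 11508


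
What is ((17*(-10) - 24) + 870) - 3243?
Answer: -2567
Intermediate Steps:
((17*(-10) - 24) + 870) - 3243 = ((-170 - 24) + 870) - 3243 = (-194 + 870) - 3243 = 676 - 3243 = -2567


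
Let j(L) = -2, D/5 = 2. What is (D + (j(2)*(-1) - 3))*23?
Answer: 207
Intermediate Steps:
D = 10 (D = 5*2 = 10)
(D + (j(2)*(-1) - 3))*23 = (10 + (-2*(-1) - 3))*23 = (10 + (2 - 3))*23 = (10 - 1)*23 = 9*23 = 207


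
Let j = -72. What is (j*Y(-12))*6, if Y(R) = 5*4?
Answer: -8640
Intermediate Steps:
Y(R) = 20
(j*Y(-12))*6 = -72*20*6 = -1440*6 = -8640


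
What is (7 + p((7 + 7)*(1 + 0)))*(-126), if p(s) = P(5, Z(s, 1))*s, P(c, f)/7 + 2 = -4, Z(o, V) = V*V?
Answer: 73206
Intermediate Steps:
Z(o, V) = V²
P(c, f) = -42 (P(c, f) = -14 + 7*(-4) = -14 - 28 = -42)
p(s) = -42*s
(7 + p((7 + 7)*(1 + 0)))*(-126) = (7 - 42*(7 + 7)*(1 + 0))*(-126) = (7 - 588)*(-126) = -581*(-126) = 73206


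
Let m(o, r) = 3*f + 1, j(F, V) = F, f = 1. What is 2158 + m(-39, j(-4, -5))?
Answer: 2162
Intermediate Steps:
m(o, r) = 4 (m(o, r) = 3*1 + 1 = 3 + 1 = 4)
2158 + m(-39, j(-4, -5)) = 2158 + 4 = 2162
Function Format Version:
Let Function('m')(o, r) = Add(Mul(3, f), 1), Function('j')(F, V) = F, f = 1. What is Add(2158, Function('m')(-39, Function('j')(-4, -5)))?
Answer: 2162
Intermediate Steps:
Function('m')(o, r) = 4 (Function('m')(o, r) = Add(Mul(3, 1), 1) = Add(3, 1) = 4)
Add(2158, Function('m')(-39, Function('j')(-4, -5))) = Add(2158, 4) = 2162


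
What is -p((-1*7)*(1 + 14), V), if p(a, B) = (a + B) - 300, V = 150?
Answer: 255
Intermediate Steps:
p(a, B) = -300 + B + a (p(a, B) = (B + a) - 300 = -300 + B + a)
-p((-1*7)*(1 + 14), V) = -(-300 + 150 + (-1*7)*(1 + 14)) = -(-300 + 150 - 7*15) = -(-300 + 150 - 105) = -1*(-255) = 255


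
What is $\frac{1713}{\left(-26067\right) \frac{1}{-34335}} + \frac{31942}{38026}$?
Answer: $\frac{372894055724}{165203957} \approx 2257.2$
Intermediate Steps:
$\frac{1713}{\left(-26067\right) \frac{1}{-34335}} + \frac{31942}{38026} = \frac{1713}{\left(-26067\right) \left(- \frac{1}{34335}\right)} + 31942 \cdot \frac{1}{38026} = \frac{1713}{\frac{8689}{11445}} + \frac{15971}{19013} = 1713 \cdot \frac{11445}{8689} + \frac{15971}{19013} = \frac{19605285}{8689} + \frac{15971}{19013} = \frac{372894055724}{165203957}$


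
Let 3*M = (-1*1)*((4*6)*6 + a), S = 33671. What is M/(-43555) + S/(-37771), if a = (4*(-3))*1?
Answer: -1464878481/1645115905 ≈ -0.89044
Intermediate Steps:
a = -12 (a = -12*1 = -12)
M = -44 (M = ((-1*1)*((4*6)*6 - 12))/3 = (-(24*6 - 12))/3 = (-(144 - 12))/3 = (-1*132)/3 = (⅓)*(-132) = -44)
M/(-43555) + S/(-37771) = -44/(-43555) + 33671/(-37771) = -44*(-1/43555) + 33671*(-1/37771) = 44/43555 - 33671/37771 = -1464878481/1645115905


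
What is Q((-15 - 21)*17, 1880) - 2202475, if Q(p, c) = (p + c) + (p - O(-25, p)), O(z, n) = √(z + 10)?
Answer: -2201819 - I*√15 ≈ -2.2018e+6 - 3.873*I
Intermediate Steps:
O(z, n) = √(10 + z)
Q(p, c) = c + 2*p - I*√15 (Q(p, c) = (p + c) + (p - √(10 - 25)) = (c + p) + (p - √(-15)) = (c + p) + (p - I*√15) = c + 2*p - I*√15)
Q((-15 - 21)*17, 1880) - 2202475 = (1880 + 2*((-15 - 21)*17) - I*√15) - 2202475 = (1880 + 2*(-36*17) - I*√15) - 2202475 = (1880 + 2*(-612) - I*√15) - 2202475 = (1880 - 1224 - I*√15) - 2202475 = (656 - I*√15) - 2202475 = -2201819 - I*√15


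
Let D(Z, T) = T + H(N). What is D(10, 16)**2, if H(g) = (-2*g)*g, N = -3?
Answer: 4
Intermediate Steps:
H(g) = -2*g**2
D(Z, T) = -18 + T (D(Z, T) = T - 2*(-3)**2 = T - 2*9 = T - 18 = -18 + T)
D(10, 16)**2 = (-18 + 16)**2 = (-2)**2 = 4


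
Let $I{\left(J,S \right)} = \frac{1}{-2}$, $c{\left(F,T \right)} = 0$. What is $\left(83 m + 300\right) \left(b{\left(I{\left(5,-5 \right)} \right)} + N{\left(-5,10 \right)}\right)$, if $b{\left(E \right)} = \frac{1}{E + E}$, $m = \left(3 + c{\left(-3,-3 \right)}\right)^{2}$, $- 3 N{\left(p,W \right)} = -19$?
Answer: $5584$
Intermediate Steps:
$N{\left(p,W \right)} = \frac{19}{3}$ ($N{\left(p,W \right)} = \left(- \frac{1}{3}\right) \left(-19\right) = \frac{19}{3}$)
$I{\left(J,S \right)} = - \frac{1}{2}$
$m = 9$ ($m = \left(3 + 0\right)^{2} = 3^{2} = 9$)
$b{\left(E \right)} = \frac{1}{2 E}$
$\left(83 m + 300\right) \left(b{\left(I{\left(5,-5 \right)} \right)} + N{\left(-5,10 \right)}\right) = \left(83 \cdot 9 + 300\right) \left(\frac{1}{2 \left(- \frac{1}{2}\right)} + \frac{19}{3}\right) = \left(747 + 300\right) \left(\frac{1}{2} \left(-2\right) + \frac{19}{3}\right) = 1047 \left(-1 + \frac{19}{3}\right) = 1047 \cdot \frac{16}{3} = 5584$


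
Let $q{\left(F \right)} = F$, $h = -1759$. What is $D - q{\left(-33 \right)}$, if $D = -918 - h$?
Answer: $874$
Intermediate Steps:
$D = 841$ ($D = -918 - -1759 = -918 + 1759 = 841$)
$D - q{\left(-33 \right)} = 841 - -33 = 841 + 33 = 874$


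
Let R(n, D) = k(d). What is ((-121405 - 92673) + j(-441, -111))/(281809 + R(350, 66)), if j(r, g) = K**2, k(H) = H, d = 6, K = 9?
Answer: -213997/281815 ≈ -0.75935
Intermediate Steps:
j(r, g) = 81 (j(r, g) = 9**2 = 81)
R(n, D) = 6
((-121405 - 92673) + j(-441, -111))/(281809 + R(350, 66)) = ((-121405 - 92673) + 81)/(281809 + 6) = (-214078 + 81)/281815 = -213997*1/281815 = -213997/281815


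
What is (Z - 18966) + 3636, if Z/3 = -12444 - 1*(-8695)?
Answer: -26577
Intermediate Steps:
Z = -11247 (Z = 3*(-12444 - 1*(-8695)) = 3*(-12444 + 8695) = 3*(-3749) = -11247)
(Z - 18966) + 3636 = (-11247 - 18966) + 3636 = -30213 + 3636 = -26577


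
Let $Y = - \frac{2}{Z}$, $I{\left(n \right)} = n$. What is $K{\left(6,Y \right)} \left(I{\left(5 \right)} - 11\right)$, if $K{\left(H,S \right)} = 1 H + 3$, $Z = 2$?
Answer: $-54$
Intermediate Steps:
$Y = -1$ ($Y = - \frac{2}{2} = \left(-2\right) \frac{1}{2} = -1$)
$K{\left(H,S \right)} = 3 + H$ ($K{\left(H,S \right)} = H + 3 = 3 + H$)
$K{\left(6,Y \right)} \left(I{\left(5 \right)} - 11\right) = \left(3 + 6\right) \left(5 - 11\right) = 9 \left(-6\right) = -54$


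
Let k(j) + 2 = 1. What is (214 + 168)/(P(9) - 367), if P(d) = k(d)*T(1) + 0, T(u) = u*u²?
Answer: -191/184 ≈ -1.0380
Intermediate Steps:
T(u) = u³
k(j) = -1 (k(j) = -2 + 1 = -1)
P(d) = -1 (P(d) = -1*1³ + 0 = -1*1 + 0 = -1 + 0 = -1)
(214 + 168)/(P(9) - 367) = (214 + 168)/(-1 - 367) = 382/(-368) = 382*(-1/368) = -191/184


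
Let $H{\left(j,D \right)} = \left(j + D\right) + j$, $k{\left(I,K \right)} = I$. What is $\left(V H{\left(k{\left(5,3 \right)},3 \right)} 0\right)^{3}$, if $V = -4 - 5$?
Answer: $0$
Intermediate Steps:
$V = -9$ ($V = -4 - 5 = -9$)
$H{\left(j,D \right)} = D + 2 j$ ($H{\left(j,D \right)} = \left(D + j\right) + j = D + 2 j$)
$\left(V H{\left(k{\left(5,3 \right)},3 \right)} 0\right)^{3} = \left(- 9 \left(3 + 2 \cdot 5\right) 0\right)^{3} = \left(- 9 \left(3 + 10\right) 0\right)^{3} = \left(\left(-9\right) 13 \cdot 0\right)^{3} = \left(\left(-117\right) 0\right)^{3} = 0^{3} = 0$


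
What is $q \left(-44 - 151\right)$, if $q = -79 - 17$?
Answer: $18720$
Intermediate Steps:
$q = -96$
$q \left(-44 - 151\right) = - 96 \left(-44 - 151\right) = \left(-96\right) \left(-195\right) = 18720$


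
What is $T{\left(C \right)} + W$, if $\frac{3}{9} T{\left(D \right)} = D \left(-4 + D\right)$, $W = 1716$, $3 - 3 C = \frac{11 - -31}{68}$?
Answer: $\frac{1974867}{1156} \approx 1708.4$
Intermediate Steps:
$C = \frac{27}{34}$ ($C = 1 - \frac{\left(11 - -31\right) \frac{1}{68}}{3} = 1 - \frac{\left(11 + 31\right) \frac{1}{68}}{3} = 1 - \frac{42 \cdot \frac{1}{68}}{3} = 1 - \frac{7}{34} = \frac{27}{34} \approx 0.79412$)
$T{\left(D \right)} = 3 D \left(-4 + D\right)$
$T{\left(C \right)} + W = 3 \cdot \frac{27}{34} \left(-4 + \frac{27}{34}\right) + 1716 = 3 \cdot \frac{27}{34} \left(- \frac{109}{34}\right) + 1716 = - \frac{8829}{1156} + 1716 = \frac{1974867}{1156}$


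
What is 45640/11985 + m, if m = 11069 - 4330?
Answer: 16162511/2397 ≈ 6742.8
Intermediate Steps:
m = 6739
45640/11985 + m = 45640/11985 + 6739 = 45640*(1/11985) + 6739 = 9128/2397 + 6739 = 16162511/2397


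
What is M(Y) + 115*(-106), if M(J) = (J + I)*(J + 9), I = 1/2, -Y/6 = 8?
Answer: -20675/2 ≈ -10338.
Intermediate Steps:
Y = -48 (Y = -6*8 = -48)
I = ½ ≈ 0.50000
M(J) = (½ + J)*(9 + J) (M(J) = (J + ½)*(J + 9) = (½ + J)*(9 + J))
M(Y) + 115*(-106) = (9/2 + (-48)² + (19/2)*(-48)) + 115*(-106) = (9/2 + 2304 - 456) - 12190 = 3705/2 - 12190 = -20675/2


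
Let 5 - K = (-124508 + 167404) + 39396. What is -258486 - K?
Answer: -176199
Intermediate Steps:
K = -82287 (K = 5 - ((-124508 + 167404) + 39396) = 5 - (42896 + 39396) = 5 - 1*82292 = 5 - 82292 = -82287)
-258486 - K = -258486 - 1*(-82287) = -258486 + 82287 = -176199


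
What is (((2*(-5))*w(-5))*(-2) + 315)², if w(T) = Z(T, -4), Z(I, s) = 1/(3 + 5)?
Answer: 403225/4 ≈ 1.0081e+5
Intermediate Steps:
Z(I, s) = ⅛ (Z(I, s) = 1/8 = ⅛)
w(T) = ⅛
(((2*(-5))*w(-5))*(-2) + 315)² = (((2*(-5))*(⅛))*(-2) + 315)² = (-10*⅛*(-2) + 315)² = (-5/4*(-2) + 315)² = (5/2 + 315)² = (635/2)² = 403225/4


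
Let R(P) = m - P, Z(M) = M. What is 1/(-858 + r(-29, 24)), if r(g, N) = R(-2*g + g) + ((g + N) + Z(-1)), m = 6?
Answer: -1/887 ≈ -0.0011274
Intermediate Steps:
R(P) = 6 - P
r(g, N) = 5 + N + 2*g (r(g, N) = (6 - (-2*g + g)) + ((g + N) - 1) = (6 - (-1)*g) + ((N + g) - 1) = (6 + g) + (-1 + N + g) = 5 + N + 2*g)
1/(-858 + r(-29, 24)) = 1/(-858 + (5 + 24 + 2*(-29))) = 1/(-858 + (5 + 24 - 58)) = 1/(-858 - 29) = 1/(-887) = -1/887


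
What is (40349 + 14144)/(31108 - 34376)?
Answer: -54493/3268 ≈ -16.675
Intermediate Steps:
(40349 + 14144)/(31108 - 34376) = 54493/(-3268) = 54493*(-1/3268) = -54493/3268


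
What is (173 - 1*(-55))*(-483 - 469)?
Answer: -217056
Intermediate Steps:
(173 - 1*(-55))*(-483 - 469) = (173 + 55)*(-952) = 228*(-952) = -217056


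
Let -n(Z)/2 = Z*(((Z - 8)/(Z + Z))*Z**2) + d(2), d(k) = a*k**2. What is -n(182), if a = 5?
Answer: 5763616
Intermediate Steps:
d(k) = 5*k**2
n(Z) = -40 - Z**2*(-8 + Z) (n(Z) = -2*(Z*(((Z - 8)/(Z + Z))*Z**2) + 5*2**2) = -2*(Z*(((-8 + Z)/((2*Z)))*Z**2) + 5*4) = -2*(Z*(((-8 + Z)*(1/(2*Z)))*Z**2) + 20) = -2*(Z*(((-8 + Z)/(2*Z))*Z**2) + 20) = -2*(Z*(Z*(-8 + Z)/2) + 20) = -2*(Z**2*(-8 + Z)/2 + 20) = -2*(20 + Z**2*(-8 + Z)/2) = -40 - Z**2*(-8 + Z))
-n(182) = -(-40 - 1*182**3 + 8*182**2) = -(-40 - 1*6028568 + 8*33124) = -(-40 - 6028568 + 264992) = -1*(-5763616) = 5763616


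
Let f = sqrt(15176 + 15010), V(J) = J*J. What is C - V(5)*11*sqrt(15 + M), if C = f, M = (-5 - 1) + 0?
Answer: -825 + 3*sqrt(3354) ≈ -651.26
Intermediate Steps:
V(J) = J**2
M = -6 (M = -6 + 0 = -6)
f = 3*sqrt(3354) (f = sqrt(30186) = 3*sqrt(3354) ≈ 173.74)
C = 3*sqrt(3354) ≈ 173.74
C - V(5)*11*sqrt(15 + M) = 3*sqrt(3354) - 5**2*11*sqrt(15 - 6) = 3*sqrt(3354) - 25*11*sqrt(9) = 3*sqrt(3354) - 275*3 = 3*sqrt(3354) - 1*825 = 3*sqrt(3354) - 825 = -825 + 3*sqrt(3354)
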